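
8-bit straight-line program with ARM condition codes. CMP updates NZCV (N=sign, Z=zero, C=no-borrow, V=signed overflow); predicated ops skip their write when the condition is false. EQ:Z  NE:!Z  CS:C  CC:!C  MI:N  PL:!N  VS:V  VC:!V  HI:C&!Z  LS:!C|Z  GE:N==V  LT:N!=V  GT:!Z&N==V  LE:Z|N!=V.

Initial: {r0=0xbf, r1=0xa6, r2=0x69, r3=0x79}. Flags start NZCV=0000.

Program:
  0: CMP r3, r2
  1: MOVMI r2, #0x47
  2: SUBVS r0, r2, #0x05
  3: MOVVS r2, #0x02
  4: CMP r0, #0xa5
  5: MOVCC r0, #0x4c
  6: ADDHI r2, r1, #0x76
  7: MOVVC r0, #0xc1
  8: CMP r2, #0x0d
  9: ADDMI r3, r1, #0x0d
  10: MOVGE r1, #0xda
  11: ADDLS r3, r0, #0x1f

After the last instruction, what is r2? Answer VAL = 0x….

VAL = 0x1c

[0] flags=0010 → (cmp)
[1] flags=0010 MI?F → skip
[2] flags=0010 VS?F → skip
[3] flags=0010 VS?F → skip
[4] flags=0010 → (cmp)
[5] flags=0010 CC?F → skip
[6] flags=0010 HI?T → r2=0x1c
[7] flags=0010 VC?T → r0=0xc1
[8] flags=0010 → (cmp)
[9] flags=0010 MI?F → skip
[10] flags=0010 GE?T → r1=0xda
[11] flags=0010 LS?F → skip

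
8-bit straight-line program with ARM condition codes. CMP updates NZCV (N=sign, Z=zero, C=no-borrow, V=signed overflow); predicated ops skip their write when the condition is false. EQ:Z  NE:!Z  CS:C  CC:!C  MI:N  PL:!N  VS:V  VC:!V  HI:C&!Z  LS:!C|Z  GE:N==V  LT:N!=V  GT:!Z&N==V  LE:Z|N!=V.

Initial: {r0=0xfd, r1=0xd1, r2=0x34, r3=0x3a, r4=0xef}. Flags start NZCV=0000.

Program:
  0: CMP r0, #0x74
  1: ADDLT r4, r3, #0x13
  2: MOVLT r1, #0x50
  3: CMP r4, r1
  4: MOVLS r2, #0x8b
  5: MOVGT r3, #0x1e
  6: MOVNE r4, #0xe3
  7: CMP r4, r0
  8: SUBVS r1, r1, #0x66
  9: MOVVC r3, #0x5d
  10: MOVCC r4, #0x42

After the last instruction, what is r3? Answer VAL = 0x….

0: ✓ CMP  NZCV=1010
1: ✓ ADDLT  r4←0x4d
2: ✓ MOVLT  r1←0x50
3: ✓ CMP  NZCV=1000
4: ✓ MOVLS  r2←0x8b
5: · MOVGT
6: ✓ MOVNE  r4←0xe3
7: ✓ CMP  NZCV=1000
8: · SUBVS
9: ✓ MOVVC  r3←0x5d
10: ✓ MOVCC  r4←0x42

VAL = 0x5d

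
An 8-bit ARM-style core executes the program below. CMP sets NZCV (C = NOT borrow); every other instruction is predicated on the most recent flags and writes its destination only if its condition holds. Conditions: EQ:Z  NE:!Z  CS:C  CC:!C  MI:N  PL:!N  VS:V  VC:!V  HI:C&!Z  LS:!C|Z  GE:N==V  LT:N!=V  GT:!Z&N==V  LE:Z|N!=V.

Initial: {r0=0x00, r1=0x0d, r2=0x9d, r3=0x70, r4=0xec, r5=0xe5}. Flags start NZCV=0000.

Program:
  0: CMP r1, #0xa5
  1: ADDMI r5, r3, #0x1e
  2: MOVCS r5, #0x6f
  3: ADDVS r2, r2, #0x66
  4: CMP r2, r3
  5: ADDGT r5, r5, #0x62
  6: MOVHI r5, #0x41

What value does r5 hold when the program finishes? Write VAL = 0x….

0: ✓ CMP  NZCV=0000
1: · ADDMI
2: · MOVCS
3: · ADDVS
4: ✓ CMP  NZCV=0011
5: · ADDGT
6: ✓ MOVHI  r5←0x41

VAL = 0x41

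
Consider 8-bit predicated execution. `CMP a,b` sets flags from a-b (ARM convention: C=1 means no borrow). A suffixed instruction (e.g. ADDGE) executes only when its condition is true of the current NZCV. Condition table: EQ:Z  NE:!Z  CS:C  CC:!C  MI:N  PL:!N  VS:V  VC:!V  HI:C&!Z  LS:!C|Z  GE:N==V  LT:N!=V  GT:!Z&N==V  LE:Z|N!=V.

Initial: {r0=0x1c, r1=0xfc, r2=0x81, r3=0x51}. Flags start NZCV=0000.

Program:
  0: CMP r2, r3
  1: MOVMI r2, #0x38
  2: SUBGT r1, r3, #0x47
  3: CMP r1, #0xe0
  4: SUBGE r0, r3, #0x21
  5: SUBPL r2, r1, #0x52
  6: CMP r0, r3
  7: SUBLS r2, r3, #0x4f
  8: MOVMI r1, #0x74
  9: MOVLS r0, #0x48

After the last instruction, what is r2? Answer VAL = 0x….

[0] flags=0011 → (cmp)
[1] flags=0011 MI?F → skip
[2] flags=0011 GT?F → skip
[3] flags=0010 → (cmp)
[4] flags=0010 GE?T → r0=0x30
[5] flags=0010 PL?T → r2=0xaa
[6] flags=1000 → (cmp)
[7] flags=1000 LS?T → r2=0x02
[8] flags=1000 MI?T → r1=0x74
[9] flags=1000 LS?T → r0=0x48

VAL = 0x02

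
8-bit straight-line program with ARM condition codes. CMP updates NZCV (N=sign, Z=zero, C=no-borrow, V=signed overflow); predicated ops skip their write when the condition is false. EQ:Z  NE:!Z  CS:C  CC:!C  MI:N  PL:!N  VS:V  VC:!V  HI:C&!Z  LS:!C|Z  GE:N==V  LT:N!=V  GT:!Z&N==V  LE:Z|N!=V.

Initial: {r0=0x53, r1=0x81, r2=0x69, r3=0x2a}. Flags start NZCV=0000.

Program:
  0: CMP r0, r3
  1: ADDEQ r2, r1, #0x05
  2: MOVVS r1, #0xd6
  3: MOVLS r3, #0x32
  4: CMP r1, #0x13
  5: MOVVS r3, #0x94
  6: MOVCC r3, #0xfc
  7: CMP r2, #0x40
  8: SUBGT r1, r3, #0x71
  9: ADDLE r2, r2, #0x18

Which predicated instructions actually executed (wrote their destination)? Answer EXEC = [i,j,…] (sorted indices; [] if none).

[0] flags=0010 → (cmp)
[1] flags=0010 EQ?F → skip
[2] flags=0010 VS?F → skip
[3] flags=0010 LS?F → skip
[4] flags=0011 → (cmp)
[5] flags=0011 VS?T → r3=0x94
[6] flags=0011 CC?F → skip
[7] flags=0010 → (cmp)
[8] flags=0010 GT?T → r1=0x23
[9] flags=0010 LE?F → skip

EXEC = [5,8]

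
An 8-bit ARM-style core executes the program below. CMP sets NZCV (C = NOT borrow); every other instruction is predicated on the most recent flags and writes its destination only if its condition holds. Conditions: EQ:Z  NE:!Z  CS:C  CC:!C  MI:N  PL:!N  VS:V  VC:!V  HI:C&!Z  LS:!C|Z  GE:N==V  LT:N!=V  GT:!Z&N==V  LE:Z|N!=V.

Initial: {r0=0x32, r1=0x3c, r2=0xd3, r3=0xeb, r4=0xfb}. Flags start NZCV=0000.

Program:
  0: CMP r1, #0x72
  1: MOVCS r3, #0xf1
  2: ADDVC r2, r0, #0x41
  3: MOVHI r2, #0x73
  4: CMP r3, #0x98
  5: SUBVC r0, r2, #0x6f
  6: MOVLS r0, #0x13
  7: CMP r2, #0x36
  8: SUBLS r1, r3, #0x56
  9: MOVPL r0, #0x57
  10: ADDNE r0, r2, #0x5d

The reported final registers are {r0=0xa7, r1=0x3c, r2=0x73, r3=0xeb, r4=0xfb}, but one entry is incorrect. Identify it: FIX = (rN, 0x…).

FIX = (r0, 0xd0)

[0] flags=1000 → (cmp)
[1] flags=1000 CS?F → skip
[2] flags=1000 VC?T → r2=0x73
[3] flags=1000 HI?F → skip
[4] flags=0010 → (cmp)
[5] flags=0010 VC?T → r0=0x04
[6] flags=0010 LS?F → skip
[7] flags=0010 → (cmp)
[8] flags=0010 LS?F → skip
[9] flags=0010 PL?T → r0=0x57
[10] flags=0010 NE?T → r0=0xd0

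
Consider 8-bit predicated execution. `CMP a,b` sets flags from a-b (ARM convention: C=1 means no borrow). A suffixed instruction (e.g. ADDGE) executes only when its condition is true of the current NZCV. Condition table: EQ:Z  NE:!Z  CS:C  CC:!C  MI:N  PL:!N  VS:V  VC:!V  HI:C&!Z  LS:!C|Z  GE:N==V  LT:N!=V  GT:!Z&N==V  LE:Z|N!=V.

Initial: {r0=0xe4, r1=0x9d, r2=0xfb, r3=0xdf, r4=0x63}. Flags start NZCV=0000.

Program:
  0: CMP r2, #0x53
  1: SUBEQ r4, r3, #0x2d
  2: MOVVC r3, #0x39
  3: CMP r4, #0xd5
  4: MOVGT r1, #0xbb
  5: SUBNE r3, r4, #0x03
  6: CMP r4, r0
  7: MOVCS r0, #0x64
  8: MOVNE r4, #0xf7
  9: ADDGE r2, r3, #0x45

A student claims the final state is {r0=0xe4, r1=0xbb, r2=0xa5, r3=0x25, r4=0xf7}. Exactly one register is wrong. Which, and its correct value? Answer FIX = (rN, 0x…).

[0] flags=1010 → (cmp)
[1] flags=1010 EQ?F → skip
[2] flags=1010 VC?T → r3=0x39
[3] flags=1001 → (cmp)
[4] flags=1001 GT?T → r1=0xbb
[5] flags=1001 NE?T → r3=0x60
[6] flags=0000 → (cmp)
[7] flags=0000 CS?F → skip
[8] flags=0000 NE?T → r4=0xf7
[9] flags=0000 GE?T → r2=0xa5

FIX = (r3, 0x60)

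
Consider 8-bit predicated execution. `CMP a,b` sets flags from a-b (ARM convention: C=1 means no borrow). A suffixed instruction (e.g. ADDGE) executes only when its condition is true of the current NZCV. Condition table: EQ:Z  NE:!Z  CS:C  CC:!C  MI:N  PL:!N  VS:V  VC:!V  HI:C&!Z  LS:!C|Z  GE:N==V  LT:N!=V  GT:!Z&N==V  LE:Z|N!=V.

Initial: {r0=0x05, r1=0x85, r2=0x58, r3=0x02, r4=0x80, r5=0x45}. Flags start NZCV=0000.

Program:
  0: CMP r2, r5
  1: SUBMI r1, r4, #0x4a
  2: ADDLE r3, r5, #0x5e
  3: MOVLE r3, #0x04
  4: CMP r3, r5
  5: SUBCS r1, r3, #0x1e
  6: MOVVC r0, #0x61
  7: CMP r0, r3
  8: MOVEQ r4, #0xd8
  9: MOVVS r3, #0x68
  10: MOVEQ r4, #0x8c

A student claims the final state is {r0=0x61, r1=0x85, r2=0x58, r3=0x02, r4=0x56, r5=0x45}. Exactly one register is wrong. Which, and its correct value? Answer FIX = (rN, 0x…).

[0] flags=0010 → (cmp)
[1] flags=0010 MI?F → skip
[2] flags=0010 LE?F → skip
[3] flags=0010 LE?F → skip
[4] flags=1000 → (cmp)
[5] flags=1000 CS?F → skip
[6] flags=1000 VC?T → r0=0x61
[7] flags=0010 → (cmp)
[8] flags=0010 EQ?F → skip
[9] flags=0010 VS?F → skip
[10] flags=0010 EQ?F → skip

FIX = (r4, 0x80)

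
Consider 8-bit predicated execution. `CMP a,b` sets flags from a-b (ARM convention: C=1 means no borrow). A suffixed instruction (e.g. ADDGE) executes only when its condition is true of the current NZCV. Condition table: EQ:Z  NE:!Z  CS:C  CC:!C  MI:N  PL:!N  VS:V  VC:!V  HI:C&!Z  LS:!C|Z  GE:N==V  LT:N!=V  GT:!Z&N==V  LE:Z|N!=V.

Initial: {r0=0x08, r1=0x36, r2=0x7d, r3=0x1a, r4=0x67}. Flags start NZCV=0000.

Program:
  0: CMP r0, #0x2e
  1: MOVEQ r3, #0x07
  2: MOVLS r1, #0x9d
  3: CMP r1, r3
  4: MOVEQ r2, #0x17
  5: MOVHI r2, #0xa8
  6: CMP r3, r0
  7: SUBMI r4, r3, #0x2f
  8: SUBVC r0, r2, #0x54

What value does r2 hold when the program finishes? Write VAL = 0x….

VAL = 0xa8

0: ✓ CMP  NZCV=1000
1: · MOVEQ
2: ✓ MOVLS  r1←0x9d
3: ✓ CMP  NZCV=1010
4: · MOVEQ
5: ✓ MOVHI  r2←0xa8
6: ✓ CMP  NZCV=0010
7: · SUBMI
8: ✓ SUBVC  r0←0x54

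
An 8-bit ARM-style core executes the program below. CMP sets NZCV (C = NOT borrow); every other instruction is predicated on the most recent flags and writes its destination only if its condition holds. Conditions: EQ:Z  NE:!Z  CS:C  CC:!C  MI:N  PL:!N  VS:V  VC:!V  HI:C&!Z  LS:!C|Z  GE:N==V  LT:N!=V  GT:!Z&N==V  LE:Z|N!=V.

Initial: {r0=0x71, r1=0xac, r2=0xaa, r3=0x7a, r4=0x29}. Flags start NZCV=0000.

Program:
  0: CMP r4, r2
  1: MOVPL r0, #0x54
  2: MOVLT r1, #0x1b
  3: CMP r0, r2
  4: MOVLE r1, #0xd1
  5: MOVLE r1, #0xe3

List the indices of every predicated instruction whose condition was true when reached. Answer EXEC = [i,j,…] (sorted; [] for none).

EXEC = [1]

0: ✓ CMP  NZCV=0000
1: ✓ MOVPL  r0←0x54
2: · MOVLT
3: ✓ CMP  NZCV=1001
4: · MOVLE
5: · MOVLE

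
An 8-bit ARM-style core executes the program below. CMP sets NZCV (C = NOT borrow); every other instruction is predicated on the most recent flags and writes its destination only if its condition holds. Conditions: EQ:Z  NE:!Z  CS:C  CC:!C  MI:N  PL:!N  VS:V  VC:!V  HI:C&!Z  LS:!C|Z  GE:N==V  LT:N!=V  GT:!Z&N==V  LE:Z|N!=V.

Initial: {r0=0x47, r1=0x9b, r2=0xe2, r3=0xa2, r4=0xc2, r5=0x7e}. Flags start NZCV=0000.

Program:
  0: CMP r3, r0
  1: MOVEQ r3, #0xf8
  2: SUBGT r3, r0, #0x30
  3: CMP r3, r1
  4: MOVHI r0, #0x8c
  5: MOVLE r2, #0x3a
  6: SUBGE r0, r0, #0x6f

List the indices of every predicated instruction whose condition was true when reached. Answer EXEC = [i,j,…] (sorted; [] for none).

[0] flags=0011 → (cmp)
[1] flags=0011 EQ?F → skip
[2] flags=0011 GT?F → skip
[3] flags=0010 → (cmp)
[4] flags=0010 HI?T → r0=0x8c
[5] flags=0010 LE?F → skip
[6] flags=0010 GE?T → r0=0x1d

EXEC = [4,6]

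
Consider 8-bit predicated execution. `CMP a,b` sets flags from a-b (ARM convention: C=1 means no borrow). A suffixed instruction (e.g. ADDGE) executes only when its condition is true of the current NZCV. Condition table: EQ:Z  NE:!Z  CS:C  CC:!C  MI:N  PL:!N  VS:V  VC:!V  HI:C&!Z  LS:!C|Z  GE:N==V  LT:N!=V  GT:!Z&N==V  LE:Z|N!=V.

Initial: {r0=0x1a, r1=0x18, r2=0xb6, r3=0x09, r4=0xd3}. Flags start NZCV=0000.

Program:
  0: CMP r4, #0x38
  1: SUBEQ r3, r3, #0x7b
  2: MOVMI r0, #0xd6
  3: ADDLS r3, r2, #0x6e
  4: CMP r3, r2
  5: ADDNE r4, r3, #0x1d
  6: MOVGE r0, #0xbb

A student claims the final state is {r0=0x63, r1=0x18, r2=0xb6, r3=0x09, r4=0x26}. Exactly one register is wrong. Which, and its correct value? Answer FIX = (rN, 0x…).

0: ✓ CMP  NZCV=1010
1: · SUBEQ
2: ✓ MOVMI  r0←0xd6
3: · ADDLS
4: ✓ CMP  NZCV=0000
5: ✓ ADDNE  r4←0x26
6: ✓ MOVGE  r0←0xbb

FIX = (r0, 0xbb)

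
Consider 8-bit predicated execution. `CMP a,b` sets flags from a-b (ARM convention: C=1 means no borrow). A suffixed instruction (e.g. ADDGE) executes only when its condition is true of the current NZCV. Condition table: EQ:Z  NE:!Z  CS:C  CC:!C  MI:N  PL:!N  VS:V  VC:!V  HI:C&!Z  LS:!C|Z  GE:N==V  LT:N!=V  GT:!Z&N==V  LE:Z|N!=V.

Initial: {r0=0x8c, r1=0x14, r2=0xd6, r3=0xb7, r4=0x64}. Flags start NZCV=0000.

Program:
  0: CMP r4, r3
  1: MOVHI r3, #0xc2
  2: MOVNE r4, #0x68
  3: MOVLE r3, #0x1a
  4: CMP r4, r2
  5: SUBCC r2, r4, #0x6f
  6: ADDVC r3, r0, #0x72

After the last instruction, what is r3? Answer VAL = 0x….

[0] flags=1001 → (cmp)
[1] flags=1001 HI?F → skip
[2] flags=1001 NE?T → r4=0x68
[3] flags=1001 LE?F → skip
[4] flags=1001 → (cmp)
[5] flags=1001 CC?T → r2=0xf9
[6] flags=1001 VC?F → skip

VAL = 0xb7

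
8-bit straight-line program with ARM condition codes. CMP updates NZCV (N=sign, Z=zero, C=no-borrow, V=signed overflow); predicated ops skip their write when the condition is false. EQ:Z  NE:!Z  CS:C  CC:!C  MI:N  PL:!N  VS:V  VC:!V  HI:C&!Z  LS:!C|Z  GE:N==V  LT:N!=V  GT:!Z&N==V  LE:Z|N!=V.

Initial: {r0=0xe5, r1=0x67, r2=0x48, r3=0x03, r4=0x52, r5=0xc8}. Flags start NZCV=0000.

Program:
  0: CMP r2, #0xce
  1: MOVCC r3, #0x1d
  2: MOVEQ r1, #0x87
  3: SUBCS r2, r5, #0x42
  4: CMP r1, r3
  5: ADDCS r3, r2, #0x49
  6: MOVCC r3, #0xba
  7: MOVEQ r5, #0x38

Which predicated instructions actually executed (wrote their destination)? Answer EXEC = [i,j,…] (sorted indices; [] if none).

[0] flags=0000 → (cmp)
[1] flags=0000 CC?T → r3=0x1d
[2] flags=0000 EQ?F → skip
[3] flags=0000 CS?F → skip
[4] flags=0010 → (cmp)
[5] flags=0010 CS?T → r3=0x91
[6] flags=0010 CC?F → skip
[7] flags=0010 EQ?F → skip

EXEC = [1,5]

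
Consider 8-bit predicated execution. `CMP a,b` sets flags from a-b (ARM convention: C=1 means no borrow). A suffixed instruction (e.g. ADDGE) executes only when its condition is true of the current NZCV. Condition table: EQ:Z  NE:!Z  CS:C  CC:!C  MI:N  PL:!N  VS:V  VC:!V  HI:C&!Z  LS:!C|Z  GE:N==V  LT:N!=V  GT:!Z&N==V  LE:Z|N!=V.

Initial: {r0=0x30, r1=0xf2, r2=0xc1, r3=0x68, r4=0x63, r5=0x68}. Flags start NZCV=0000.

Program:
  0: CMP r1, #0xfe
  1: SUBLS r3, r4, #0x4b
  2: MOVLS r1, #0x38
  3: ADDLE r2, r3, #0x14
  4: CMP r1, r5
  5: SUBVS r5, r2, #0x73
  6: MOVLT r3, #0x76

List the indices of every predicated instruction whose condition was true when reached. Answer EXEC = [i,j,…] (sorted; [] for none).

EXEC = [1,2,3,6]

[0] flags=1000 → (cmp)
[1] flags=1000 LS?T → r3=0x18
[2] flags=1000 LS?T → r1=0x38
[3] flags=1000 LE?T → r2=0x2c
[4] flags=1000 → (cmp)
[5] flags=1000 VS?F → skip
[6] flags=1000 LT?T → r3=0x76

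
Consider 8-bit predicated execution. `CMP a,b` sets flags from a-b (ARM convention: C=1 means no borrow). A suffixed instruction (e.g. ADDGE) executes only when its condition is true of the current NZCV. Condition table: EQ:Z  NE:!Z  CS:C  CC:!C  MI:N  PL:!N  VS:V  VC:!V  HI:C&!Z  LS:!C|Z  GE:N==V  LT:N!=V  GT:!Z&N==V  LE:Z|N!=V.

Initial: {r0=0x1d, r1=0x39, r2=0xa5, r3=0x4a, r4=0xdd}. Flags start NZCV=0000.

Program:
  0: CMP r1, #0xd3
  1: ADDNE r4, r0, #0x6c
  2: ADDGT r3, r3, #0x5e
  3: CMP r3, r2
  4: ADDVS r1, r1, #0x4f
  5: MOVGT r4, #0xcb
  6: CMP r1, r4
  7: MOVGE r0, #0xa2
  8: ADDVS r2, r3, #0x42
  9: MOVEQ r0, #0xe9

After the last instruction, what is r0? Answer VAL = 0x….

0: ✓ CMP  NZCV=0000
1: ✓ ADDNE  r4←0x89
2: ✓ ADDGT  r3←0xa8
3: ✓ CMP  NZCV=0010
4: · ADDVS
5: ✓ MOVGT  r4←0xcb
6: ✓ CMP  NZCV=0000
7: ✓ MOVGE  r0←0xa2
8: · ADDVS
9: · MOVEQ

VAL = 0xa2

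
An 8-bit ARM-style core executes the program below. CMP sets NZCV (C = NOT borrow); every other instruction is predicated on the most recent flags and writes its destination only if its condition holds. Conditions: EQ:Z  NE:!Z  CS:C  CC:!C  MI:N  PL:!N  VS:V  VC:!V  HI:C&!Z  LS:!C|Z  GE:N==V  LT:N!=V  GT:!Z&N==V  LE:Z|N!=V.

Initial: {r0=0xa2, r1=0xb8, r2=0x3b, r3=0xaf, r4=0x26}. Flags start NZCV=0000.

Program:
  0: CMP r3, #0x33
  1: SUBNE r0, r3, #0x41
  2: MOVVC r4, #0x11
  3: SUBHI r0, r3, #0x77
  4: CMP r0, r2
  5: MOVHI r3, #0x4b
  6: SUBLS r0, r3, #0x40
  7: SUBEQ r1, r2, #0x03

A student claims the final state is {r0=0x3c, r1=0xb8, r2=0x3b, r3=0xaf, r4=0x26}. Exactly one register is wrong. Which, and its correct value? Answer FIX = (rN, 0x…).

FIX = (r0, 0x6f)

0: ✓ CMP  NZCV=0011
1: ✓ SUBNE  r0←0x6e
2: · MOVVC
3: ✓ SUBHI  r0←0x38
4: ✓ CMP  NZCV=1000
5: · MOVHI
6: ✓ SUBLS  r0←0x6f
7: · SUBEQ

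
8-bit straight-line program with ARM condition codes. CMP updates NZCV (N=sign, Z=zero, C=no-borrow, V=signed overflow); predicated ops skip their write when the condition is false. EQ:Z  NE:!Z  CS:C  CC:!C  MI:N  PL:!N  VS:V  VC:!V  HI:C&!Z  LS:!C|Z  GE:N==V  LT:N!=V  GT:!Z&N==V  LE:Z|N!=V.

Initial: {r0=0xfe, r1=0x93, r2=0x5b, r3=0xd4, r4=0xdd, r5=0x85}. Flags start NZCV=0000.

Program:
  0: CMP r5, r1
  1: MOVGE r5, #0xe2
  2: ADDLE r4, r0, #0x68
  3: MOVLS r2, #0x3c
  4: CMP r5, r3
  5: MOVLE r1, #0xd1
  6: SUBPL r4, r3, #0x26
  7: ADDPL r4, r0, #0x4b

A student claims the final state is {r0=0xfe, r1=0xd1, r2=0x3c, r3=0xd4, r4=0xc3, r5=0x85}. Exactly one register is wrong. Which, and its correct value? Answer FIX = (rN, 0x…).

FIX = (r4, 0x66)

[0] flags=1000 → (cmp)
[1] flags=1000 GE?F → skip
[2] flags=1000 LE?T → r4=0x66
[3] flags=1000 LS?T → r2=0x3c
[4] flags=1000 → (cmp)
[5] flags=1000 LE?T → r1=0xd1
[6] flags=1000 PL?F → skip
[7] flags=1000 PL?F → skip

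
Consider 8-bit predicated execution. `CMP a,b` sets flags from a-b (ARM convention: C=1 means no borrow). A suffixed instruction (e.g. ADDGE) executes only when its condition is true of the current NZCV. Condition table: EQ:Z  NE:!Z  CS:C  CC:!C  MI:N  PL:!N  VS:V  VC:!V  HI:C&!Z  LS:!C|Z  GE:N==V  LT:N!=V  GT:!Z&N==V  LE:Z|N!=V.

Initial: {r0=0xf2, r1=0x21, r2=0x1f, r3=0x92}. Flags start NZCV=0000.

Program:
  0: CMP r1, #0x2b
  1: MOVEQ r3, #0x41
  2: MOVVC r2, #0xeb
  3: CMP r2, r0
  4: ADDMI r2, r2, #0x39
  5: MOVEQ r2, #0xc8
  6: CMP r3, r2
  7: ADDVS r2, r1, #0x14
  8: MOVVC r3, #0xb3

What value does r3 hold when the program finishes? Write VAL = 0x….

VAL = 0x92

[0] flags=1000 → (cmp)
[1] flags=1000 EQ?F → skip
[2] flags=1000 VC?T → r2=0xeb
[3] flags=1000 → (cmp)
[4] flags=1000 MI?T → r2=0x24
[5] flags=1000 EQ?F → skip
[6] flags=0011 → (cmp)
[7] flags=0011 VS?T → r2=0x35
[8] flags=0011 VC?F → skip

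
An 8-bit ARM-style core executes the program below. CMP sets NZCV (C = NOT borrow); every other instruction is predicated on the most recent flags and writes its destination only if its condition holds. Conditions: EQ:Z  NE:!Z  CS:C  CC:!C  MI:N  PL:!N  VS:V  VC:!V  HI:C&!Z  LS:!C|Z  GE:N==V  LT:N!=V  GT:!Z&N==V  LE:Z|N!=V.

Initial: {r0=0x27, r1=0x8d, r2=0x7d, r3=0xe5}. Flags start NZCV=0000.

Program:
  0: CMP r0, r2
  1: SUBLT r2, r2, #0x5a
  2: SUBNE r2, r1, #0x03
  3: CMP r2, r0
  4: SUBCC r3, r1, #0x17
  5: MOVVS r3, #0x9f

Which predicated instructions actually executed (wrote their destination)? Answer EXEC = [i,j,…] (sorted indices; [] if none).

EXEC = [1,2,5]

[0] flags=1000 → (cmp)
[1] flags=1000 LT?T → r2=0x23
[2] flags=1000 NE?T → r2=0x8a
[3] flags=0011 → (cmp)
[4] flags=0011 CC?F → skip
[5] flags=0011 VS?T → r3=0x9f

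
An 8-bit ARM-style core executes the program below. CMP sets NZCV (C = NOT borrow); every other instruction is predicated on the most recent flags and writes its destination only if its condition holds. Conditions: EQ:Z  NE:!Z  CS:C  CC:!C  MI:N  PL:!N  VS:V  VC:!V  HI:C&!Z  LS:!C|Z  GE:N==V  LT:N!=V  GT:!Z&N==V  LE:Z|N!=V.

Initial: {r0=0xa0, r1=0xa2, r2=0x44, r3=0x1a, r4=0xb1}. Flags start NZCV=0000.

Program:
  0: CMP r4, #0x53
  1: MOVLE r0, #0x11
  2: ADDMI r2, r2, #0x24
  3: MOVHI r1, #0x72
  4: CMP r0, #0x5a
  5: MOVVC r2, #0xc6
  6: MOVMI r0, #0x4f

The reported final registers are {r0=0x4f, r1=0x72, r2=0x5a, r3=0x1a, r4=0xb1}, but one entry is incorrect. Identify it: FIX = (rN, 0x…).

0: ✓ CMP  NZCV=0011
1: ✓ MOVLE  r0←0x11
2: · ADDMI
3: ✓ MOVHI  r1←0x72
4: ✓ CMP  NZCV=1000
5: ✓ MOVVC  r2←0xc6
6: ✓ MOVMI  r0←0x4f

FIX = (r2, 0xc6)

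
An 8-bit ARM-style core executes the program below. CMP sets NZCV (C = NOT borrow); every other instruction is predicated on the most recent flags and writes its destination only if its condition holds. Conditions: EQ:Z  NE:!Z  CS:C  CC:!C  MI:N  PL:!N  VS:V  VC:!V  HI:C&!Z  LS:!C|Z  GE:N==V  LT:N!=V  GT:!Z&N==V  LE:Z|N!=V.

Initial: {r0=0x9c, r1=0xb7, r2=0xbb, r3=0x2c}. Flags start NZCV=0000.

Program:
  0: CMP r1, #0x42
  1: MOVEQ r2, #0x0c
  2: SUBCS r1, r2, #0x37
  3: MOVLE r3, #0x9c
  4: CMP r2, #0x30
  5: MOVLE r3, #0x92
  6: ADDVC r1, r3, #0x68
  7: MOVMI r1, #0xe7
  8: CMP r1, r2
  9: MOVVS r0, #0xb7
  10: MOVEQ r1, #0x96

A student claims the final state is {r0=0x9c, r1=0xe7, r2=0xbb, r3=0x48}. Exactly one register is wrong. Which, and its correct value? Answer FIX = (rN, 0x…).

FIX = (r3, 0x92)

[0] flags=0011 → (cmp)
[1] flags=0011 EQ?F → skip
[2] flags=0011 CS?T → r1=0x84
[3] flags=0011 LE?T → r3=0x9c
[4] flags=1010 → (cmp)
[5] flags=1010 LE?T → r3=0x92
[6] flags=1010 VC?T → r1=0xfa
[7] flags=1010 MI?T → r1=0xe7
[8] flags=0010 → (cmp)
[9] flags=0010 VS?F → skip
[10] flags=0010 EQ?F → skip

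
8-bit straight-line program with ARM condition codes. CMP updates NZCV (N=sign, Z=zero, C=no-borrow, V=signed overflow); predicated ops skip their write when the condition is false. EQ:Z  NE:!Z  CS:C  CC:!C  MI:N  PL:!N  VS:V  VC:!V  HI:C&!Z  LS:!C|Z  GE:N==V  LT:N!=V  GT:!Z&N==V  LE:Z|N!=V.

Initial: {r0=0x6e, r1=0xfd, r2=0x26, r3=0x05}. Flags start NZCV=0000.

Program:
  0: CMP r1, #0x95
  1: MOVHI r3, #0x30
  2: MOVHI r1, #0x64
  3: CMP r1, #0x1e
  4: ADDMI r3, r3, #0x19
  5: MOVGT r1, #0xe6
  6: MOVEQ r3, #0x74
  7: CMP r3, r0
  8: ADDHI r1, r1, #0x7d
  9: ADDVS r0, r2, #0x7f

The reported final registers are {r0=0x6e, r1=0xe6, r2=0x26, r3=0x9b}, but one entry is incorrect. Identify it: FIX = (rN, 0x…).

[0] flags=0010 → (cmp)
[1] flags=0010 HI?T → r3=0x30
[2] flags=0010 HI?T → r1=0x64
[3] flags=0010 → (cmp)
[4] flags=0010 MI?F → skip
[5] flags=0010 GT?T → r1=0xe6
[6] flags=0010 EQ?F → skip
[7] flags=1000 → (cmp)
[8] flags=1000 HI?F → skip
[9] flags=1000 VS?F → skip

FIX = (r3, 0x30)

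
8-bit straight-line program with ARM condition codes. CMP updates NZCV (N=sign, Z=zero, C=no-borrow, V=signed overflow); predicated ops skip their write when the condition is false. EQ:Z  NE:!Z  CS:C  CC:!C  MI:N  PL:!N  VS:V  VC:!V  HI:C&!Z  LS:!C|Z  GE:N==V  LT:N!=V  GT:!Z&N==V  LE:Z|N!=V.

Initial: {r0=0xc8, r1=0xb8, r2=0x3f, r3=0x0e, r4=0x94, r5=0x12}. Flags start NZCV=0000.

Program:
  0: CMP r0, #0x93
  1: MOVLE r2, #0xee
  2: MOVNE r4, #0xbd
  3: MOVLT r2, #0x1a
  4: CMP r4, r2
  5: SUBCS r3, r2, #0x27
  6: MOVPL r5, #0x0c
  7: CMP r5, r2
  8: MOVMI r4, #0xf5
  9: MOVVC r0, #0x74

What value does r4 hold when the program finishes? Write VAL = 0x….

VAL = 0xf5

[0] flags=0010 → (cmp)
[1] flags=0010 LE?F → skip
[2] flags=0010 NE?T → r4=0xbd
[3] flags=0010 LT?F → skip
[4] flags=0011 → (cmp)
[5] flags=0011 CS?T → r3=0x18
[6] flags=0011 PL?T → r5=0x0c
[7] flags=1000 → (cmp)
[8] flags=1000 MI?T → r4=0xf5
[9] flags=1000 VC?T → r0=0x74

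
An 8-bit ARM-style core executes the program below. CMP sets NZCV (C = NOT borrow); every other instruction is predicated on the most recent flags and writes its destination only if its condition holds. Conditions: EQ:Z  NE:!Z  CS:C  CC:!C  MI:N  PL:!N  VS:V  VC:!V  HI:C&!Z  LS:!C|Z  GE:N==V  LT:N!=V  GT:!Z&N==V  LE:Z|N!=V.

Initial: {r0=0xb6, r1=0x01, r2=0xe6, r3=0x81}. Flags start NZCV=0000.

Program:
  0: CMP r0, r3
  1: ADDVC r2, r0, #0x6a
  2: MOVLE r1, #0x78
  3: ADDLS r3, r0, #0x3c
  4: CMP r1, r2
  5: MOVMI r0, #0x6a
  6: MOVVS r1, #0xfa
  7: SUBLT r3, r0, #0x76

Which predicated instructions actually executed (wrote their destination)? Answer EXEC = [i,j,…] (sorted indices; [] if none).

EXEC = [1,5,7]

0: ✓ CMP  NZCV=0010
1: ✓ ADDVC  r2←0x20
2: · MOVLE
3: · ADDLS
4: ✓ CMP  NZCV=1000
5: ✓ MOVMI  r0←0x6a
6: · MOVVS
7: ✓ SUBLT  r3←0xf4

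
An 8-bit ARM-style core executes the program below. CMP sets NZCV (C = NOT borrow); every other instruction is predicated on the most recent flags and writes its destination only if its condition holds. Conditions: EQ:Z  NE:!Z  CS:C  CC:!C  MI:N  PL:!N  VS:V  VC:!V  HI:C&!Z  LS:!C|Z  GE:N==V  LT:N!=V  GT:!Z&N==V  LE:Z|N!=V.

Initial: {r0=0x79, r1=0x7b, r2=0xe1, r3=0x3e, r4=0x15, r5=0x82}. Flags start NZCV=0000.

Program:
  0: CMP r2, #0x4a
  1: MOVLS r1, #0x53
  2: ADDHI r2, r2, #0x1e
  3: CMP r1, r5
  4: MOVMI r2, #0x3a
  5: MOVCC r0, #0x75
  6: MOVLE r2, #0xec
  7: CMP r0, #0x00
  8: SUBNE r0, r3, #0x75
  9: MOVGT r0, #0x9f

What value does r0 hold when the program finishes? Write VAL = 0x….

VAL = 0x9f

0: ✓ CMP  NZCV=1010
1: · MOVLS
2: ✓ ADDHI  r2←0xff
3: ✓ CMP  NZCV=1001
4: ✓ MOVMI  r2←0x3a
5: ✓ MOVCC  r0←0x75
6: · MOVLE
7: ✓ CMP  NZCV=0010
8: ✓ SUBNE  r0←0xc9
9: ✓ MOVGT  r0←0x9f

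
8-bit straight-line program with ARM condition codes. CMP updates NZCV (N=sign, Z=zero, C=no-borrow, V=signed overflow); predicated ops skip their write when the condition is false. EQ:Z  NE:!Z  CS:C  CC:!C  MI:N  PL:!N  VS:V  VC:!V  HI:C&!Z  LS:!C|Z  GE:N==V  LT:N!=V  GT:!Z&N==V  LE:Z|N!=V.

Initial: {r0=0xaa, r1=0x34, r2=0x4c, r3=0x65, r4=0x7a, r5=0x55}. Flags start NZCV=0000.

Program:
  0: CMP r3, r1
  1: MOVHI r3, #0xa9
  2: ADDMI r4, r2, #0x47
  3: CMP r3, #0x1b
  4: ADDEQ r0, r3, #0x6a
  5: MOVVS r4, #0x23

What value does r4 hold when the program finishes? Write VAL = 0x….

VAL = 0x7a

0: ✓ CMP  NZCV=0010
1: ✓ MOVHI  r3←0xa9
2: · ADDMI
3: ✓ CMP  NZCV=1010
4: · ADDEQ
5: · MOVVS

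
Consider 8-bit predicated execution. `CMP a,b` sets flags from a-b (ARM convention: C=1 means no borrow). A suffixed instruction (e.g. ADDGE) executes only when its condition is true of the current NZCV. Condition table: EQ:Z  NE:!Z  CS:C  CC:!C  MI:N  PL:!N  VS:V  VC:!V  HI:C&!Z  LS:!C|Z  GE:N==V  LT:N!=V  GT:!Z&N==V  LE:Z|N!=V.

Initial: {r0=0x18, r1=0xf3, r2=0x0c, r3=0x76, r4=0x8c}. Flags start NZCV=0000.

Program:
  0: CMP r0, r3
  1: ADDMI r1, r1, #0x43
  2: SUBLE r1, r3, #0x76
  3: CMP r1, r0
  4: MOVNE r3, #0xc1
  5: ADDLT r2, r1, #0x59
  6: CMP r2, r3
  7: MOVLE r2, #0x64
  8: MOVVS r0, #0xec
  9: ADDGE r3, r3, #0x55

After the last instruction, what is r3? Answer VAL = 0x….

VAL = 0x16

[0] flags=1000 → (cmp)
[1] flags=1000 MI?T → r1=0x36
[2] flags=1000 LE?T → r1=0x00
[3] flags=1000 → (cmp)
[4] flags=1000 NE?T → r3=0xc1
[5] flags=1000 LT?T → r2=0x59
[6] flags=1001 → (cmp)
[7] flags=1001 LE?F → skip
[8] flags=1001 VS?T → r0=0xec
[9] flags=1001 GE?T → r3=0x16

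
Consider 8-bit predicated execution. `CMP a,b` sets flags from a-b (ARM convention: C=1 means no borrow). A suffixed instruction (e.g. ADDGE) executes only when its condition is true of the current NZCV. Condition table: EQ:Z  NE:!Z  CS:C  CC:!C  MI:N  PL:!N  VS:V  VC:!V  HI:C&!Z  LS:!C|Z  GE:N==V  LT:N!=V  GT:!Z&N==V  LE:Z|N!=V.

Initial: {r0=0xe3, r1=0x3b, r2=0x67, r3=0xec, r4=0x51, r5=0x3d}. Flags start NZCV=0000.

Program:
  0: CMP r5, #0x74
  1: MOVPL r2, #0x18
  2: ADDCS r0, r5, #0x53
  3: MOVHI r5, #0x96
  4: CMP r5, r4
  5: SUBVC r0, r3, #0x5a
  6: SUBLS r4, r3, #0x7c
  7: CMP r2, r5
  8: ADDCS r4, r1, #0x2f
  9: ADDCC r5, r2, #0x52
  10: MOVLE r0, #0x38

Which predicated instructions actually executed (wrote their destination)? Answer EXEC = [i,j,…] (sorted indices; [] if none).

EXEC = [5,6,8]

0: ✓ CMP  NZCV=1000
1: · MOVPL
2: · ADDCS
3: · MOVHI
4: ✓ CMP  NZCV=1000
5: ✓ SUBVC  r0←0x92
6: ✓ SUBLS  r4←0x70
7: ✓ CMP  NZCV=0010
8: ✓ ADDCS  r4←0x6a
9: · ADDCC
10: · MOVLE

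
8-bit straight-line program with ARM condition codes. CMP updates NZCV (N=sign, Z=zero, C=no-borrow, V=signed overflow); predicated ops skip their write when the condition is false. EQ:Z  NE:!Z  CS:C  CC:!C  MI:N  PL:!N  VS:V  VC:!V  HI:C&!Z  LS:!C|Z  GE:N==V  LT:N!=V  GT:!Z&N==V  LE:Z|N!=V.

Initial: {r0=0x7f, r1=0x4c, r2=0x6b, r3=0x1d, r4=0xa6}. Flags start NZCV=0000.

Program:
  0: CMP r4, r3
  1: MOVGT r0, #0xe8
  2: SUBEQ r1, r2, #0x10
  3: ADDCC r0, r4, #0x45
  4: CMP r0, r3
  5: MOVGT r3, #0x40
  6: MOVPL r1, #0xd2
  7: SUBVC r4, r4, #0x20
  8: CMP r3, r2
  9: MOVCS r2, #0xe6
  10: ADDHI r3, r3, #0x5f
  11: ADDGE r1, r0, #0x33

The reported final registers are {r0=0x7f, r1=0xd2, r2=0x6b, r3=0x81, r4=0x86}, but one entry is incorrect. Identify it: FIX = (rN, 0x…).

[0] flags=1010 → (cmp)
[1] flags=1010 GT?F → skip
[2] flags=1010 EQ?F → skip
[3] flags=1010 CC?F → skip
[4] flags=0010 → (cmp)
[5] flags=0010 GT?T → r3=0x40
[6] flags=0010 PL?T → r1=0xd2
[7] flags=0010 VC?T → r4=0x86
[8] flags=1000 → (cmp)
[9] flags=1000 CS?F → skip
[10] flags=1000 HI?F → skip
[11] flags=1000 GE?F → skip

FIX = (r3, 0x40)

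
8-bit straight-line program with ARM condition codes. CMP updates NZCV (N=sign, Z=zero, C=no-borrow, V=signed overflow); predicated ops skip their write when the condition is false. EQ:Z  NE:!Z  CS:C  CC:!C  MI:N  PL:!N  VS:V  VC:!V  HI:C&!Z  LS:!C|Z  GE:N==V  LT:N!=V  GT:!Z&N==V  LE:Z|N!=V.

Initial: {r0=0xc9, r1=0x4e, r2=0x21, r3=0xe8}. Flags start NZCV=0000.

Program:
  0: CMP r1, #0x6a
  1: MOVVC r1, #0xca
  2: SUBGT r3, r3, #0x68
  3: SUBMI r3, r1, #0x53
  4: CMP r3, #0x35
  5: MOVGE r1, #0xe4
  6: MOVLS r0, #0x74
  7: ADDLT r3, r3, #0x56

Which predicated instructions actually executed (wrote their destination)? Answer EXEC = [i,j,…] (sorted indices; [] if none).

EXEC = [1,3,5]

0: ✓ CMP  NZCV=1000
1: ✓ MOVVC  r1←0xca
2: · SUBGT
3: ✓ SUBMI  r3←0x77
4: ✓ CMP  NZCV=0010
5: ✓ MOVGE  r1←0xe4
6: · MOVLS
7: · ADDLT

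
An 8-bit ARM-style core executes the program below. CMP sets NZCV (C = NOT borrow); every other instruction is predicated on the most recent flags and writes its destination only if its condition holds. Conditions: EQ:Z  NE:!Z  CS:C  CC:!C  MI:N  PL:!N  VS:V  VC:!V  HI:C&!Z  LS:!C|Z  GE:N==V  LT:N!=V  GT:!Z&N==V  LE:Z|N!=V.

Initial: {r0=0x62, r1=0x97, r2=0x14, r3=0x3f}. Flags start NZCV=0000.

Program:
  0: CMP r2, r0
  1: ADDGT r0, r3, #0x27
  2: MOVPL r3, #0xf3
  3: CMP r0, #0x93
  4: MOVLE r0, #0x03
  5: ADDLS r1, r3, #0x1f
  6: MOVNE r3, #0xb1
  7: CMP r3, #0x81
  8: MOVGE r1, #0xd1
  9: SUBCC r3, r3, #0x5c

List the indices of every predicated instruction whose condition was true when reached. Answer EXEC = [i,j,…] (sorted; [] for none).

0: ✓ CMP  NZCV=1000
1: · ADDGT
2: · MOVPL
3: ✓ CMP  NZCV=1001
4: · MOVLE
5: ✓ ADDLS  r1←0x5e
6: ✓ MOVNE  r3←0xb1
7: ✓ CMP  NZCV=0010
8: ✓ MOVGE  r1←0xd1
9: · SUBCC

EXEC = [5,6,8]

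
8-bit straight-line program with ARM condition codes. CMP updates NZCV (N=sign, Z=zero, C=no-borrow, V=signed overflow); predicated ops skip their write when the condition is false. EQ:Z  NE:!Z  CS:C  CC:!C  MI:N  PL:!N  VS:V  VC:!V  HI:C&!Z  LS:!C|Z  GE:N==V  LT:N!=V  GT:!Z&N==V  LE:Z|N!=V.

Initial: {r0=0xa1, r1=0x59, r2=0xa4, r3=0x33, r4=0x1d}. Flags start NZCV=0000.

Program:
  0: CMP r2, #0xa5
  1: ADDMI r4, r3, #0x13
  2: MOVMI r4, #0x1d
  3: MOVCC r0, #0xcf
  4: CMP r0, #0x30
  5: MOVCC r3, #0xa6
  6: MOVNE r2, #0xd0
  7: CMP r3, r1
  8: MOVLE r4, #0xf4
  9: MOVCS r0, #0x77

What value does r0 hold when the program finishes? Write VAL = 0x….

[0] flags=1000 → (cmp)
[1] flags=1000 MI?T → r4=0x46
[2] flags=1000 MI?T → r4=0x1d
[3] flags=1000 CC?T → r0=0xcf
[4] flags=1010 → (cmp)
[5] flags=1010 CC?F → skip
[6] flags=1010 NE?T → r2=0xd0
[7] flags=1000 → (cmp)
[8] flags=1000 LE?T → r4=0xf4
[9] flags=1000 CS?F → skip

VAL = 0xcf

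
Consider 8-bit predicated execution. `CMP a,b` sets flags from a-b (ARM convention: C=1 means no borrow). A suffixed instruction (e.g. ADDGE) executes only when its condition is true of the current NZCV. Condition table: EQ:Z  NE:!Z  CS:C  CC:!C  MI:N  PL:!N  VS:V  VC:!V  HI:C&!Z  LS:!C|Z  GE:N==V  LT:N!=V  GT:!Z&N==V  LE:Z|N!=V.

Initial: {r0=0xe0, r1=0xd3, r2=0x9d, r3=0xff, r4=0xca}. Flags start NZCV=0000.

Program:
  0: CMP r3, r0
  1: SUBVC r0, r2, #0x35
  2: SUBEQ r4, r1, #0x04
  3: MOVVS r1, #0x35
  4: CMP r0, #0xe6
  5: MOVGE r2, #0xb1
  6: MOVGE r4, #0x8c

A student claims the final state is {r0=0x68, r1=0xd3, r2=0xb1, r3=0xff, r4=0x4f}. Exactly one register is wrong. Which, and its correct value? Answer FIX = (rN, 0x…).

0: ✓ CMP  NZCV=0010
1: ✓ SUBVC  r0←0x68
2: · SUBEQ
3: · MOVVS
4: ✓ CMP  NZCV=1001
5: ✓ MOVGE  r2←0xb1
6: ✓ MOVGE  r4←0x8c

FIX = (r4, 0x8c)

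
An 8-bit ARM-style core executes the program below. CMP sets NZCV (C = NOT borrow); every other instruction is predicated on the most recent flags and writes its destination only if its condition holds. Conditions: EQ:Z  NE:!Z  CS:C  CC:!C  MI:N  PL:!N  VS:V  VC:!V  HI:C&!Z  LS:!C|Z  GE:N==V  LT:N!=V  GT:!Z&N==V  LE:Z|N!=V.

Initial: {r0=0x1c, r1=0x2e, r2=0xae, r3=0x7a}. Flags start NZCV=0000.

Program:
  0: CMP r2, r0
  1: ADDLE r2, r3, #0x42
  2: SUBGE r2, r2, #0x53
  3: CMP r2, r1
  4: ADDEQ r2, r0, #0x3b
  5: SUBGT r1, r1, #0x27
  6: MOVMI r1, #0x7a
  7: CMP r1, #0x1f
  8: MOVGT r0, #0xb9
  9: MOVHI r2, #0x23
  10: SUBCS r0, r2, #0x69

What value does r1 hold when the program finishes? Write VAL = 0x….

[0] flags=1010 → (cmp)
[1] flags=1010 LE?T → r2=0xbc
[2] flags=1010 GE?F → skip
[3] flags=1010 → (cmp)
[4] flags=1010 EQ?F → skip
[5] flags=1010 GT?F → skip
[6] flags=1010 MI?T → r1=0x7a
[7] flags=0010 → (cmp)
[8] flags=0010 GT?T → r0=0xb9
[9] flags=0010 HI?T → r2=0x23
[10] flags=0010 CS?T → r0=0xba

VAL = 0x7a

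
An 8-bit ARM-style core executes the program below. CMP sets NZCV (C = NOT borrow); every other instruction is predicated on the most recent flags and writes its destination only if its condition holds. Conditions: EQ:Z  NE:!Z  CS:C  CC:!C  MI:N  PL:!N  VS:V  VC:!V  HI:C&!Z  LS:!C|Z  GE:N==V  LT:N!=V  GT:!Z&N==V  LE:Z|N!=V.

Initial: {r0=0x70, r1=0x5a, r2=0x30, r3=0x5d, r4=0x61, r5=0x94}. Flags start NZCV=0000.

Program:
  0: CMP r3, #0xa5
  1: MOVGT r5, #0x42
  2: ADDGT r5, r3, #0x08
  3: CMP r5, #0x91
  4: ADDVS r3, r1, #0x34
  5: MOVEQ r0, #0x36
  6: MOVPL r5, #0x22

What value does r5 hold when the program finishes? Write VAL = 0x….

[0] flags=1001 → (cmp)
[1] flags=1001 GT?T → r5=0x42
[2] flags=1001 GT?T → r5=0x65
[3] flags=1001 → (cmp)
[4] flags=1001 VS?T → r3=0x8e
[5] flags=1001 EQ?F → skip
[6] flags=1001 PL?F → skip

VAL = 0x65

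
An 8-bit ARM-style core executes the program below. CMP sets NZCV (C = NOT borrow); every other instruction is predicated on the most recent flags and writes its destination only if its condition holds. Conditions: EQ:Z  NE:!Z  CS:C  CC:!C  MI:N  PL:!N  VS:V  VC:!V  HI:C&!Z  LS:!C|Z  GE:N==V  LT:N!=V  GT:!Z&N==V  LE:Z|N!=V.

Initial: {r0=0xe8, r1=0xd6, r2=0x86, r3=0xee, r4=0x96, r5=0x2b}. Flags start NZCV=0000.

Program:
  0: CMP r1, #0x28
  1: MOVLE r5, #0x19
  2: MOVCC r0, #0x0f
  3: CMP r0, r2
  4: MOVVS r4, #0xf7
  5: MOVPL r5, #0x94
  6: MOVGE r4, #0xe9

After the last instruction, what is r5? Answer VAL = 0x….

0: ✓ CMP  NZCV=1010
1: ✓ MOVLE  r5←0x19
2: · MOVCC
3: ✓ CMP  NZCV=0010
4: · MOVVS
5: ✓ MOVPL  r5←0x94
6: ✓ MOVGE  r4←0xe9

VAL = 0x94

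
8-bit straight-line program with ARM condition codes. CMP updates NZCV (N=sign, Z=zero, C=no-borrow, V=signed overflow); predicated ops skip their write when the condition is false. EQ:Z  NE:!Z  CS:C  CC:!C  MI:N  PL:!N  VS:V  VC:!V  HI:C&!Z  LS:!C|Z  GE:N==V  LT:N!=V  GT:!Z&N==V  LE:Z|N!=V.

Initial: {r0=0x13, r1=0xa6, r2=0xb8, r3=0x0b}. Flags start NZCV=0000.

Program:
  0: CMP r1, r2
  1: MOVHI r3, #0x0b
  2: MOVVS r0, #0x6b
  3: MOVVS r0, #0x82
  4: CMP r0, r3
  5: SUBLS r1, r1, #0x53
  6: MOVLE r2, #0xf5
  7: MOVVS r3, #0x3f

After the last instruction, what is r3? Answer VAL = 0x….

VAL = 0x0b

0: ✓ CMP  NZCV=1000
1: · MOVHI
2: · MOVVS
3: · MOVVS
4: ✓ CMP  NZCV=0010
5: · SUBLS
6: · MOVLE
7: · MOVVS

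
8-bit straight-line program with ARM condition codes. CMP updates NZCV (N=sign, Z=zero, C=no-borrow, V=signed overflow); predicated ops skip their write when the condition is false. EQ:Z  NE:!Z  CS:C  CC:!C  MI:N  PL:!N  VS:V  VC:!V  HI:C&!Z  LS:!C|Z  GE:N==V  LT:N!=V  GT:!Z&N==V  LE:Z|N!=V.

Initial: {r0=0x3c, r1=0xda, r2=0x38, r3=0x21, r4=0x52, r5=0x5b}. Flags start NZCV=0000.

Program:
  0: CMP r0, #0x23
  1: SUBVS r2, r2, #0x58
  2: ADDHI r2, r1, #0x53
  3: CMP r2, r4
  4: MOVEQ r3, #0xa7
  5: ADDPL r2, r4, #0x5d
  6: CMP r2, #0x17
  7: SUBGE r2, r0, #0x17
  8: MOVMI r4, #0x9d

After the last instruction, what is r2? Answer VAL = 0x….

VAL = 0x25

0: ✓ CMP  NZCV=0010
1: · SUBVS
2: ✓ ADDHI  r2←0x2d
3: ✓ CMP  NZCV=1000
4: · MOVEQ
5: · ADDPL
6: ✓ CMP  NZCV=0010
7: ✓ SUBGE  r2←0x25
8: · MOVMI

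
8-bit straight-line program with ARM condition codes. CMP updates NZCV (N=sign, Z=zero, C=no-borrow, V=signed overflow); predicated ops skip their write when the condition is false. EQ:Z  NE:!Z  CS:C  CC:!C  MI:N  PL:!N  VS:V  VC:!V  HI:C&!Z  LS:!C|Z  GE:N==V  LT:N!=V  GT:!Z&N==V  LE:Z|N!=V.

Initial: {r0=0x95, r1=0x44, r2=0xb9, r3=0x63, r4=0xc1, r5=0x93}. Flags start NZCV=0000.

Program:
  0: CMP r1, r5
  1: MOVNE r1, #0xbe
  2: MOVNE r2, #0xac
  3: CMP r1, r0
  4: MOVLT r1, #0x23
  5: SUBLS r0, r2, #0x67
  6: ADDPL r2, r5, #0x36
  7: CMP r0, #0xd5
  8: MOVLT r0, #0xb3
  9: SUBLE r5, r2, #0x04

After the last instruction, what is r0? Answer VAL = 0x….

[0] flags=1001 → (cmp)
[1] flags=1001 NE?T → r1=0xbe
[2] flags=1001 NE?T → r2=0xac
[3] flags=0010 → (cmp)
[4] flags=0010 LT?F → skip
[5] flags=0010 LS?F → skip
[6] flags=0010 PL?T → r2=0xc9
[7] flags=1000 → (cmp)
[8] flags=1000 LT?T → r0=0xb3
[9] flags=1000 LE?T → r5=0xc5

VAL = 0xb3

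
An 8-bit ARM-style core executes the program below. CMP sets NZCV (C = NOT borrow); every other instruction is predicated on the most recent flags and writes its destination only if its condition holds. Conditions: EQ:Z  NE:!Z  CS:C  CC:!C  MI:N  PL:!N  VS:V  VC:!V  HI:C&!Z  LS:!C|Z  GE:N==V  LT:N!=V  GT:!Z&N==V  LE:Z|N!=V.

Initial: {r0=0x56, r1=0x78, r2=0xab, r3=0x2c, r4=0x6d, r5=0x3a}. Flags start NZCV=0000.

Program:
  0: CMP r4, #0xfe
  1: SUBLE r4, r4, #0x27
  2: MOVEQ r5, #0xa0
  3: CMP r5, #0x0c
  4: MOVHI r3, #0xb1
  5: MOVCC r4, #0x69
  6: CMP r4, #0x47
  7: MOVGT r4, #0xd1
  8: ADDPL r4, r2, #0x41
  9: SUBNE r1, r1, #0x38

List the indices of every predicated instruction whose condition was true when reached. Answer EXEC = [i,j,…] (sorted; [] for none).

[0] flags=0000 → (cmp)
[1] flags=0000 LE?F → skip
[2] flags=0000 EQ?F → skip
[3] flags=0010 → (cmp)
[4] flags=0010 HI?T → r3=0xb1
[5] flags=0010 CC?F → skip
[6] flags=0010 → (cmp)
[7] flags=0010 GT?T → r4=0xd1
[8] flags=0010 PL?T → r4=0xec
[9] flags=0010 NE?T → r1=0x40

EXEC = [4,7,8,9]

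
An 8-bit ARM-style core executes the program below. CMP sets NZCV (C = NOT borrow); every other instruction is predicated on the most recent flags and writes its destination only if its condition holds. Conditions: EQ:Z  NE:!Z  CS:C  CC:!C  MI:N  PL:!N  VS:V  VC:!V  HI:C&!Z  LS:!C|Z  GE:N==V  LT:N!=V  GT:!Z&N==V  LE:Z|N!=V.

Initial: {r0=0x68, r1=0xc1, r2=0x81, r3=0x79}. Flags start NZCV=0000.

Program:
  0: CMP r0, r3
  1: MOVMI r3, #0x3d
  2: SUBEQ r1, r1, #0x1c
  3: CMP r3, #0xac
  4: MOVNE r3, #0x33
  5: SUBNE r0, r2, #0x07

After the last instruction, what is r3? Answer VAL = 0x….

VAL = 0x33

[0] flags=1000 → (cmp)
[1] flags=1000 MI?T → r3=0x3d
[2] flags=1000 EQ?F → skip
[3] flags=1001 → (cmp)
[4] flags=1001 NE?T → r3=0x33
[5] flags=1001 NE?T → r0=0x7a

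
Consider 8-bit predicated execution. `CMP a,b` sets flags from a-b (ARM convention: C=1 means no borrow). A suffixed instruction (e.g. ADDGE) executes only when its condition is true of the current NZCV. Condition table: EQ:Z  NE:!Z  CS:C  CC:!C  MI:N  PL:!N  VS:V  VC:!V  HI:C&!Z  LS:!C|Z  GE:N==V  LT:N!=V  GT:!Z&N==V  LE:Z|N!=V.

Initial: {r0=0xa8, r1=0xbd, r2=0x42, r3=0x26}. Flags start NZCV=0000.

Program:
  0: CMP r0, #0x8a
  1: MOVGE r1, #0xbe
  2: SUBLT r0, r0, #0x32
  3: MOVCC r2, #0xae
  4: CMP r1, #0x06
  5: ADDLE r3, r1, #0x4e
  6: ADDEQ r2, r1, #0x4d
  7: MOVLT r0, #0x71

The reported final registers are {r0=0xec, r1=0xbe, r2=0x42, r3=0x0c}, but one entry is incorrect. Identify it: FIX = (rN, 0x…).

[0] flags=0010 → (cmp)
[1] flags=0010 GE?T → r1=0xbe
[2] flags=0010 LT?F → skip
[3] flags=0010 CC?F → skip
[4] flags=1010 → (cmp)
[5] flags=1010 LE?T → r3=0x0c
[6] flags=1010 EQ?F → skip
[7] flags=1010 LT?T → r0=0x71

FIX = (r0, 0x71)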